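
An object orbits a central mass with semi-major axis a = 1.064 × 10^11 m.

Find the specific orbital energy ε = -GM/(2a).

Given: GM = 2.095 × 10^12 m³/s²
a = 1.064 × 10^11 m
GM = 2.095 × 10^12 m³/s²
2a = 2.128 × 10^11 m
ε = −GM/(2a) = -9.84492 J/kg ≈ -9.845 J/kg

Final answer: -9.845 J/kg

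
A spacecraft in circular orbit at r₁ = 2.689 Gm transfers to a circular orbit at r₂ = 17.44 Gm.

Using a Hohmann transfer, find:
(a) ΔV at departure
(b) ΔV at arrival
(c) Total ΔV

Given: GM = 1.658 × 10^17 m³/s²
r₁ = 2.689 Gm = 2.689 × 10^9 m
r₂ = 17.44 Gm = 1.744 × 10^10 m
GM = 1.658 × 10^17 m³/s²
Transfer ellipse: a_t = (r₁ + r₂)/2 = 1.00645 × 10^10 m
Circular speed at r₁: v₁ = √(GM/r₁) = 7852.3 m/s
Transfer speed at r₁ (periapsis): v₁ₜ = √(GM(2/r₁ − 1/a_t)) = 10336.5 m/s
(a) ΔV₁ = v₁ₜ − v₁ = 2484.21 m/s ≈ 2.484 km/s
Circular speed at r₂: v₂ = √(GM/r₂) = 3083.32 m/s
Transfer speed at r₂ (apoapsis): v₂ₜ = √(GM(2/r₂ − 1/a_t)) = 1593.74 m/s
(b) ΔV₂ = v₂ − v₂ₜ = 1489.58 m/s ≈ 1.49 km/s
(c) ΔV_total = ΔV₁ + ΔV₂ = 3973.79 m/s ≈ 3.974 km/s

Final answer:
(a) ΔV₁ = 2.484 km/s
(b) ΔV₂ = 1.49 km/s
(c) ΔV_total = 3.974 km/s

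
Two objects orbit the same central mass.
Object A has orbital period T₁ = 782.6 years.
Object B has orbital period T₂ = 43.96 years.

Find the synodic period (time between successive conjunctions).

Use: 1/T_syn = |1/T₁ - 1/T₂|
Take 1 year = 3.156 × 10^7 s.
T₁ = 782.6 years = 2.46989 × 10^10 s
T₂ = 43.96 years = 1.38738 × 10^9 s
1/T₁ = 4.04877 × 10^-11 s⁻¹
1/T₂ = 7.20784 × 10^-10 s⁻¹
|1/T₁ − 1/T₂| = 6.80297 × 10^-10 s⁻¹
T_syn = 1 / |1/T₁ − 1/T₂| = 1.46995 × 10^9 s ≈ 46.58 years

Final answer: T_syn = 46.58 years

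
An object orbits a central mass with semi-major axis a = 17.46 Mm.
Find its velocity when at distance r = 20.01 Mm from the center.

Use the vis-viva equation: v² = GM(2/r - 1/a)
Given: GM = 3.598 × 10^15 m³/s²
a = 17.46 Mm = 1.746 × 10^7 m
r = 20.01 Mm = 2.001 × 10^7 m
GM = 3.598 × 10^15 m³/s²
2/r − 1/a = 9.995 × 10^-8 − 5.72738 × 10^-8 = 4.26763 × 10^-8 m⁻¹
v² = GM (2/r − 1/a) = 1.53549 × 10^8 m²/s²
v = 12391.5 m/s ≈ 12.39 km/s

Final answer: 12.39 km/s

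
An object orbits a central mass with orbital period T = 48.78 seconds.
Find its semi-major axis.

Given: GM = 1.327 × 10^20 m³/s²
T = 48.78 seconds
GM = 1.327 × 10^20 m³/s²
Kepler's third law: a³ = GM T² / (4π²)
T² = 2379.49 s²
a³ = (1.327 × 10^20) × 2379.49 / (4π²) = 7.99825 × 10^21 m³
a = (a³)^(1/3) = 1.99985 × 10^7 m ≈ 20 Mm

Final answer: 20 Mm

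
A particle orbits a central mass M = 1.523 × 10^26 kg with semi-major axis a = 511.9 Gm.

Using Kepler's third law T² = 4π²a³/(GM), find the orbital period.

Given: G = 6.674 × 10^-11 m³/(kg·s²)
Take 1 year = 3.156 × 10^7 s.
M = 1.523 × 10^26 kg
GM = G × M = 6.674 × 10^-11 × 1.523 × 10^26 = 1.01645 × 10^16 m³/s²
a = 511.9 Gm = 5.119 × 10^11 m
a³ = 1.34139 × 10^35 m³
T = 2π √(a³/GM) = 2π √((1.34139 × 10^35) / (1.01645 × 10^16)) = 2π × 3.63274 × 10^9 s
T = 2.28252 × 10^10 s ≈ 723.2 years

Final answer: 723.2 years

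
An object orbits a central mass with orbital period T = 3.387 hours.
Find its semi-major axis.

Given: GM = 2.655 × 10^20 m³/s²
T = 3.387 hours = 12193.2 s
GM = 2.655 × 10^20 m³/s²
Kepler's third law: a³ = GM T² / (4π²)
T² = 1.48674 × 10^8 s²
a³ = (2.655 × 10^20) × (1.48674 × 10^8) / (4π²) = 9.99862 × 10^26 m³
a = (a³)^(1/3) = 9.99954 × 10^8 m ≈ 1000 Mm

Final answer: 1000 Mm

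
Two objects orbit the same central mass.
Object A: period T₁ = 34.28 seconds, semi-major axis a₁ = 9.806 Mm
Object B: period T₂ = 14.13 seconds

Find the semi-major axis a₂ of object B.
T₁ = 34.28 seconds
T₂ = 14.13 seconds
a₁ = 9.806 Mm = 9.806 × 10^6 m
Kepler's third law: (T₂/T₁)² = (a₂/a₁)³  ⇒  a₂ = a₁ (T₂/T₁)^(2/3)
T₂/T₁ = 0.412194
(T₂/T₁)^(2/3) = 0.553861
a₂ = 9.806 × 10^6 m × 0.553861 = 5.43116 × 10^6 m ≈ 5.431 Mm

Final answer: a₂ = 5.431 Mm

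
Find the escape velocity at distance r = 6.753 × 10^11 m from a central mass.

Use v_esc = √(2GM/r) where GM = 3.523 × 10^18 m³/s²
r = 6.753 × 10^11 m
GM = 3.523 × 10^18 m³/s²
2GM/r = 2 × (3.523 × 10^18) / (6.753 × 10^11) = 1.04339 × 10^7 m²/s²
v_esc = √(2GM/r) = 3230.15 m/s ≈ 3.23 km/s

Final answer: 3.23 km/s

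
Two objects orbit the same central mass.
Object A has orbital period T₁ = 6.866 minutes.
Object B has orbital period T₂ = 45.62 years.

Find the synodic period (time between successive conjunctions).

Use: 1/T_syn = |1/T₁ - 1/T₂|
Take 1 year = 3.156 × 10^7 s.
T₁ = 6.866 minutes = 411.96 s
T₂ = 45.62 years = 1.43977 × 10^9 s
1/T₁ = 0.00242742 s⁻¹
1/T₂ = 6.94557 × 10^-10 s⁻¹
|1/T₁ − 1/T₂| = 0.00242742 s⁻¹
T_syn = 1 / |1/T₁ − 1/T₂| = 411.96 s ≈ 6.866 minutes

Final answer: T_syn = 6.866 minutes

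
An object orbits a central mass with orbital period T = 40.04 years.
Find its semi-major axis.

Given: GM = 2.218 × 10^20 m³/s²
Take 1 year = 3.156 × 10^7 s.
T = 40.04 years = 1.26366 × 10^9 s
GM = 2.218 × 10^20 m³/s²
Kepler's third law: a³ = GM T² / (4π²)
T² = 1.59684 × 10^18 s²
a³ = (2.218 × 10^20) × (1.59684 × 10^18) / (4π²) = 8.97148 × 10^36 m³
a = (a³)^(1/3) = 2.07788 × 10^12 m ≈ 2.078 Tm

Final answer: 2.078 Tm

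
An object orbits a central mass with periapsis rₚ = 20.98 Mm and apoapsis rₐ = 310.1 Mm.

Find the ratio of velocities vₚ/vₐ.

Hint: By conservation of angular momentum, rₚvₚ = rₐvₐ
rₚ = 20.98 Mm = 2.098 × 10^7 m
rₐ = 310.1 Mm = 3.101 × 10^8 m
rₚvₚ = rₐvₐ  ⇒  vₚ/vₐ = rₐ/rₚ
vₚ/vₐ = (3.101 × 10^8) / (2.098 × 10^7) = 14.7807

Final answer: vₚ/vₐ = 14.78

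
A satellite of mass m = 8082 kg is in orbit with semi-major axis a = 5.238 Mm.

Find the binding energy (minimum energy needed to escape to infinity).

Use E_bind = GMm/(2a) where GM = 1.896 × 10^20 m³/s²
a = 5.238 Mm = 5.238 × 10^6 m
GM = 1.896 × 10^20 m³/s²
m = 8082 kg
GMm = 1.896 × 10^20 × 8082 = 1.53235 × 10^24 m³·kg/s²
2a = 1.0476 × 10^7 m
E_bind = GMm/(2a) = 1.46272 × 10^17 J ≈ 146.3 PJ

Final answer: 146.3 PJ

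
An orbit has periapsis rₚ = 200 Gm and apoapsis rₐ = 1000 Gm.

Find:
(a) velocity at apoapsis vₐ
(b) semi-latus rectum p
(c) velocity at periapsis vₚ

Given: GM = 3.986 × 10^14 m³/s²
rₚ = 200 Gm = 2 × 10^11 m
rₐ = 1000 Gm = 1 × 10^12 m
GM = 3.986 × 10^14 m³/s²
a = (rₚ + rₐ)/2 = 6 × 10^11 m
e = (rₐ − rₚ)/(rₐ + rₚ) = (8 × 10^11) / (1.2 × 10^12) = 0.666667
(a) vₐ² = GM (2/rₐ − 1/a) = 3.986 × 10^14 × (2 × 10^-12 − 1.66667 × 10^-12) = 132.867 m²/s²;  vₐ = 11.5268 m/s ≈ 11.53 m/s
(b) 1 − e² = 0.555556;  p = a(1 − e²) = 6 × 10^11 × 0.555556 = 3.33333 × 10^11 m ≈ 333.3 Gm
(c) vₚ² = GM (2/rₚ − 1/a) = 3.986 × 10^14 × (1 × 10^-11 − 1.66667 × 10^-12) = 3321.67 m²/s²;  vₚ = 57.6339 m/s ≈ 57.63 m/s

Final answer:
(a) velocity at apoapsis vₐ = 11.53 m/s
(b) semi-latus rectum p = 333.3 Gm
(c) velocity at periapsis vₚ = 57.63 m/s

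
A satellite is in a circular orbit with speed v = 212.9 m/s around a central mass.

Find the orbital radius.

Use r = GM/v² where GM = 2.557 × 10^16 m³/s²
v = 212.9 m/s
GM = 2.557 × 10^16 m³/s²
v² = 45326.4 m²/s²
r = GM/v² = (2.557 × 10^16) / 45326.4 = 5.6413 × 10^11 m ≈ 564.1 Gm

Final answer: 564.1 Gm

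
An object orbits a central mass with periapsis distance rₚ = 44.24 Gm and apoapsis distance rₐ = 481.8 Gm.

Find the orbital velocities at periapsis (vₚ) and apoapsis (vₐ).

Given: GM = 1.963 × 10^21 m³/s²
rₚ = 44.24 Gm = 4.424 × 10^10 m
rₐ = 481.8 Gm = 4.818 × 10^11 m
GM = 1.963 × 10^21 m³/s²
a = (rₚ + rₐ)/2 = 2.6302 × 10^11 m
Vis-viva: v² = GM (2/r − 1/a)
vₚ² = 1.963 × 10^21 × (4.5208 × 10^-11 − 3.80199 × 10^-12) = 8.12799 × 10^10 m²/s²
vₚ = 285096 m/s ≈ 285.1 km/s
vₐ² = 1.963 × 10^21 × (4.1511 × 10^-12 − 3.80199 × 10^-12) = 6.85299 × 10^8 m²/s²
vₐ = 26178.2 m/s ≈ 26.18 km/s

Final answer: vₚ = 285.1 km/s, vₐ = 26.18 km/s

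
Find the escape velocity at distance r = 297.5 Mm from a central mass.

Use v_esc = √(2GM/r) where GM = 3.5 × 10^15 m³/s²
r = 297.5 Mm = 2.975 × 10^8 m
GM = 3.5 × 10^15 m³/s²
2GM/r = 2 × (3.5 × 10^15) / (2.975 × 10^8) = 2.35294 × 10^7 m²/s²
v_esc = √(2GM/r) = 4850.71 m/s ≈ 4.851 km/s

Final answer: 4.851 km/s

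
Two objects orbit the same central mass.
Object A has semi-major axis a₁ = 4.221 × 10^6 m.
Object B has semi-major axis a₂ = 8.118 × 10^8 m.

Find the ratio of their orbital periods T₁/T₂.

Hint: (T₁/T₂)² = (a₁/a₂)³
a₁ = 4.221 × 10^6 m
a₂ = 8.118 × 10^8 m
a₁/a₂ = 0.00519956
T₁/T₂ = (a₁/a₂)^(3/2) = (0.00519956)^1.5 = 0.000374929

Final answer: T₁/T₂ = 0.0003749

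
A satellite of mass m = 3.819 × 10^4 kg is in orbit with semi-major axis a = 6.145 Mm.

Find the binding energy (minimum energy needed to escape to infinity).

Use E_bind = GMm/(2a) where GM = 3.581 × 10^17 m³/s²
a = 6.145 Mm = 6.145 × 10^6 m
GM = 3.581 × 10^17 m³/s²
m = 3.819 × 10^4 kg
GMm = 3.581 × 10^17 × 38190 = 1.36758 × 10^22 m³·kg/s²
2a = 1.229 × 10^7 m
E_bind = GMm/(2a) = 1.11276 × 10^15 J ≈ 1.113 PJ

Final answer: 1.113 PJ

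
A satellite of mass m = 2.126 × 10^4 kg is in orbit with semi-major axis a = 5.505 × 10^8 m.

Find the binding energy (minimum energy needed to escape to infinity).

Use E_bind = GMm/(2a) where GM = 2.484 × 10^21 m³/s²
a = 5.505 × 10^8 m
GM = 2.484 × 10^21 m³/s²
m = 2.126 × 10^4 kg
GMm = 2.484 × 10^21 × 21260 = 5.28098 × 10^25 m³·kg/s²
2a = 1.101 × 10^9 m
E_bind = GMm/(2a) = 4.79653 × 10^16 J ≈ 47.97 PJ

Final answer: 47.97 PJ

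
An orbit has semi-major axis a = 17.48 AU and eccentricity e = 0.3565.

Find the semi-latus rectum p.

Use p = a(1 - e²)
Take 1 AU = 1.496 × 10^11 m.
a = 17.48 AU = 2.61501 × 10^12 m
e = 0.3565,  e² = 0.127092,  1 − e² = 0.872908
p = a(1 − e²) = 2.61501 × 10^12 m × 0.872908 = 2.28266 × 10^12 m ≈ 15.26 AU

Final answer: p = 15.26 AU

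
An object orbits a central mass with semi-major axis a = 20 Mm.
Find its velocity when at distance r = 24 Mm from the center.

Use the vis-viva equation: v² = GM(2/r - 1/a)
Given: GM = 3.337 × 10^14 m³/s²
a = 20 Mm = 2 × 10^7 m
r = 24 Mm = 2.4 × 10^7 m
GM = 3.337 × 10^14 m³/s²
2/r − 1/a = 8.33333 × 10^-8 − 5 × 10^-8 = 3.33333 × 10^-8 m⁻¹
v² = GM (2/r − 1/a) = 1.11233 × 10^7 m²/s²
v = 3335.17 m/s ≈ 3.335 km/s

Final answer: 3.335 km/s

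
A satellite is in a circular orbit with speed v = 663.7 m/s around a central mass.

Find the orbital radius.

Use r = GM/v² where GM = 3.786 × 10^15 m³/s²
v = 663.7 m/s
GM = 3.786 × 10^15 m³/s²
v² = 440498 m²/s²
r = GM/v² = (3.786 × 10^15) / 440498 = 8.59482 × 10^9 m ≈ 8.595 Gm

Final answer: 8.595 Gm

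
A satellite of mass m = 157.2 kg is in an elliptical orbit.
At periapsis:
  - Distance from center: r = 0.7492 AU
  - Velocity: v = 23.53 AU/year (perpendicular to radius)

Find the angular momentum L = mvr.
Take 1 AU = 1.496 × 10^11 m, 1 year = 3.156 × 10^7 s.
r = 0.7492 AU = 1.1208 × 10^11 m
v = 23.53 AU/year = 111536 m/s
vr = 111536 × 1.1208 × 10^11 = 1.2501 × 10^16 m²/s
L = m × vr = 157.2 × 1.2501 × 10^16 = 1.96516 × 10^18 kg·m²/s ≈ 1.965 × 10^18 kg·m²/s

Final answer: L = 1.965 × 10^18 kg·m²/s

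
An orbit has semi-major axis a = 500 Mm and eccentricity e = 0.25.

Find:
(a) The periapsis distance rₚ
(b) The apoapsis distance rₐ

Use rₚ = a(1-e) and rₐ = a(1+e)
a = 500 Mm = 5 × 10^8 m
e = 0.25:  1 − e = 0.75,  1 + e = 1.25
(a) rₚ = a(1 − e) = 5 × 10^8 m × 0.75 = 3.75 × 10^8 m ≈ 375 Mm
(b) rₐ = a(1 + e) = 5 × 10^8 m × 1.25 = 6.25 × 10^8 m ≈ 625 Mm

Final answer:
(a) rₚ = 375 Mm
(b) rₐ = 625 Mm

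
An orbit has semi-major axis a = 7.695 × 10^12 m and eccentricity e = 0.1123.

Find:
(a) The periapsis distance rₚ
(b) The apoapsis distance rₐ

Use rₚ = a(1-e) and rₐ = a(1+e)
a = 7.695 × 10^12 m
e = 0.1123:  1 − e = 0.8877,  1 + e = 1.1123
(a) rₚ = a(1 − e) = 7.695 × 10^12 m × 0.8877 = 6.83085 × 10^12 m ≈ 6.831 × 10^12 m
(b) rₐ = a(1 + e) = 7.695 × 10^12 m × 1.1123 = 8.55915 × 10^12 m ≈ 8.559 × 10^12 m

Final answer:
(a) rₚ = 6.831 × 10^12 m
(b) rₐ = 8.559 × 10^12 m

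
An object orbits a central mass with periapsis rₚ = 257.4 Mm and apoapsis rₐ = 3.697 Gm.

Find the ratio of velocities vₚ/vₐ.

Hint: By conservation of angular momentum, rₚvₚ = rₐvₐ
rₚ = 257.4 Mm = 2.574 × 10^8 m
rₐ = 3.697 Gm = 3.697 × 10^9 m
rₚvₚ = rₐvₐ  ⇒  vₚ/vₐ = rₐ/rₚ
vₚ/vₐ = (3.697 × 10^9) / (2.574 × 10^8) = 14.3629

Final answer: vₚ/vₐ = 14.36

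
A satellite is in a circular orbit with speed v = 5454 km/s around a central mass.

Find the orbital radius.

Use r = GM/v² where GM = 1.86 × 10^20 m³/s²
v = 5454 km/s = 5.454 × 10^6 m/s
GM = 1.86 × 10^20 m³/s²
v² = 2.97461 × 10^13 m²/s²
r = GM/v² = (1.86 × 10^20) / (2.97461 × 10^13) = 6.25292 × 10^6 m ≈ 6.253 × 10^6 m

Final answer: 6.253 × 10^6 m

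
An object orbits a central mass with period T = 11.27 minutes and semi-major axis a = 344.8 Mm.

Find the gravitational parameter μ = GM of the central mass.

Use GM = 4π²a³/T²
T = 11.27 minutes = 676.2 s
a = 344.8 Mm = 3.448 × 10^8 m
a³ = 4.09923 × 10^25 m³
T² = 457246 s²
GM = 4π² × (4.09923 × 10^25) / 457246 = 3.53925 × 10^21 m³/s²
GM ≈ 3.539 × 10^21 m³/s²

Final answer: GM = 3.539 × 10^21 m³/s²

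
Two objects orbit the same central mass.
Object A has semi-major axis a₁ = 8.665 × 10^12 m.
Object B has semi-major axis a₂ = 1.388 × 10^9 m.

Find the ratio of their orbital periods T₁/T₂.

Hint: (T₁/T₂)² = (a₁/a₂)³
a₁ = 8.665 × 10^12 m
a₂ = 1.388 × 10^9 m
a₁/a₂ = 6242.8
T₁/T₂ = (a₁/a₂)^(3/2) = (6242.8)^1.5 = 493252

Final answer: T₁/T₂ = 4.933 × 10^5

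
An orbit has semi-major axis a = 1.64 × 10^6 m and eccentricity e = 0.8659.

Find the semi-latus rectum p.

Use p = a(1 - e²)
a = 1.64 × 10^6 m
e = 0.8659,  e² = 0.749783,  1 − e² = 0.250217
p = a(1 − e²) = 1.64 × 10^6 m × 0.250217 = 410356 m ≈ 4.104 × 10^5 m

Final answer: p = 4.104 × 10^5 m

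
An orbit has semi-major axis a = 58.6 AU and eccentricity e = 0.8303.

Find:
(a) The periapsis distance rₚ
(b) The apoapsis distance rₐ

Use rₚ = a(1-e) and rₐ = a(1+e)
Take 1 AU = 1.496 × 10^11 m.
a = 58.6 AU = 8.76656 × 10^12 m
e = 0.8303:  1 − e = 0.1697,  1 + e = 1.8303
(a) rₚ = a(1 − e) = 8.76656 × 10^12 m × 0.1697 = 1.48769 × 10^12 m ≈ 9.944 AU
(b) rₐ = a(1 + e) = 8.76656 × 10^12 m × 1.8303 = 1.60454 × 10^13 m ≈ 107.3 AU

Final answer:
(a) rₚ = 9.944 AU
(b) rₐ = 107.3 AU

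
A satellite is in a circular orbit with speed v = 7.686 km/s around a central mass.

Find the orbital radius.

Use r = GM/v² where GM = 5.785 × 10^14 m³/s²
v = 7.686 km/s = 7686 m/s
GM = 5.785 × 10^14 m³/s²
v² = 5.90746 × 10^7 m²/s²
r = GM/v² = (5.785 × 10^14) / (5.90746 × 10^7) = 9.7927 × 10^6 m ≈ 9.793 Mm

Final answer: 9.793 Mm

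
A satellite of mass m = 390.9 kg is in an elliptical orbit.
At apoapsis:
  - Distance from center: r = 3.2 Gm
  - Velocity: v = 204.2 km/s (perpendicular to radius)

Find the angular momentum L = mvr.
r = 3.2 Gm = 3.2 × 10^9 m
v = 204.2 km/s = 204200 m/s
vr = 204200 × 3.2 × 10^9 = 6.5344 × 10^14 m²/s
L = m × vr = 390.9 × 6.5344 × 10^14 = 2.5543 × 10^17 kg·m²/s ≈ 2.554 × 10^17 kg·m²/s

Final answer: L = 2.554 × 10^17 kg·m²/s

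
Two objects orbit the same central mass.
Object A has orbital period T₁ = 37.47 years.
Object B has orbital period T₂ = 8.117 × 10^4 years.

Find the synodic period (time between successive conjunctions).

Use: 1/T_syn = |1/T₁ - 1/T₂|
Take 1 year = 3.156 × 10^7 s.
T₁ = 37.47 years = 1.18255 × 10^9 s
T₂ = 8.117 × 10^4 years = 2.56173 × 10^12 s
1/T₁ = 8.45628 × 10^-10 s⁻¹
1/T₂ = 3.90362 × 10^-13 s⁻¹
|1/T₁ − 1/T₂| = 8.45238 × 10^-10 s⁻¹
T_syn = 1 / |1/T₁ − 1/T₂| = 1.1831 × 10^9 s ≈ 37.49 years

Final answer: T_syn = 37.49 years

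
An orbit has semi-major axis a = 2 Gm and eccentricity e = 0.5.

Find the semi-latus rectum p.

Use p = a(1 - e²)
a = 2 Gm = 2 × 10^9 m
e = 0.5,  e² = 0.25,  1 − e² = 0.75
p = a(1 − e²) = 2 × 10^9 m × 0.75 = 1.5 × 10^9 m ≈ 1.5 Gm

Final answer: p = 1.5 Gm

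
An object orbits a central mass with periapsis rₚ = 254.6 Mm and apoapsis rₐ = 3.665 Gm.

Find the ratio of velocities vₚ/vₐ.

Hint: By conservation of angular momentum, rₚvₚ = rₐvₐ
rₚ = 254.6 Mm = 2.546 × 10^8 m
rₐ = 3.665 Gm = 3.665 × 10^9 m
rₚvₚ = rₐvₐ  ⇒  vₚ/vₐ = rₐ/rₚ
vₚ/vₐ = (3.665 × 10^9) / (2.546 × 10^8) = 14.3951

Final answer: vₚ/vₐ = 14.4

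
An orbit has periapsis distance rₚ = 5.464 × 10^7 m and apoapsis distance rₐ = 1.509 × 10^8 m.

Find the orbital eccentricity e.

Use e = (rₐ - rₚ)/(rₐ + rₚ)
rₚ = 5.464 × 10^7 m
rₐ = 1.509 × 10^8 m
rₐ − rₚ = 9.626 × 10^7 m
rₐ + rₚ = 2.0554 × 10^8 m
e = (rₐ − rₚ)/(rₐ + rₚ) = 0.468327

Final answer: e = 0.4683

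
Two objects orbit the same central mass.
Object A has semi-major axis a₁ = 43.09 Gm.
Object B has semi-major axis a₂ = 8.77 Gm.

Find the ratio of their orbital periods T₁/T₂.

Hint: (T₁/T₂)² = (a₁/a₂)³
a₁ = 43.09 Gm = 4.309 × 10^10 m
a₂ = 8.77 Gm = 8.77 × 10^9 m
a₁/a₂ = 4.91334
T₁/T₂ = (a₁/a₂)^(3/2) = (4.91334)^1.5 = 10.8909

Final answer: T₁/T₂ = 10.89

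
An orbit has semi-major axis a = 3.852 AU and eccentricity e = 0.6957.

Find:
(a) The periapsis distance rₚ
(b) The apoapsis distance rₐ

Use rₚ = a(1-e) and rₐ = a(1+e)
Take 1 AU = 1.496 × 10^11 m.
a = 3.852 AU = 5.76259 × 10^11 m
e = 0.6957:  1 − e = 0.3043,  1 + e = 1.6957
(a) rₚ = a(1 − e) = 5.76259 × 10^11 m × 0.3043 = 1.75356 × 10^11 m ≈ 1.172 AU
(b) rₐ = a(1 + e) = 5.76259 × 10^11 m × 1.6957 = 9.77163 × 10^11 m ≈ 6.532 AU

Final answer:
(a) rₚ = 1.172 AU
(b) rₐ = 6.532 AU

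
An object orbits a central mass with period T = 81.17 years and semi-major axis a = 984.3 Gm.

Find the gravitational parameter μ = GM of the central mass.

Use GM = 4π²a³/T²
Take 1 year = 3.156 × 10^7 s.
T = 81.17 years = 2.56173 × 10^9 s
a = 984.3 Gm = 9.843 × 10^11 m
a³ = 9.53636 × 10^35 m³
T² = 6.56244 × 10^18 s²
GM = 4π² × (9.53636 × 10^35) / (6.56244 × 10^18) = 5.7369 × 10^18 m³/s²
GM ≈ 5.737 × 10^18 m³/s²

Final answer: GM = 5.737 × 10^18 m³/s²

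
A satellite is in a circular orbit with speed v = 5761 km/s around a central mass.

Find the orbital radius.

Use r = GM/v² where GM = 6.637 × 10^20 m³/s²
v = 5761 km/s = 5.761 × 10^6 m/s
GM = 6.637 × 10^20 m³/s²
v² = 3.31891 × 10^13 m²/s²
r = GM/v² = (6.637 × 10^20) / (3.31891 × 10^13) = 1.99975 × 10^7 m ≈ 20 Mm

Final answer: 20 Mm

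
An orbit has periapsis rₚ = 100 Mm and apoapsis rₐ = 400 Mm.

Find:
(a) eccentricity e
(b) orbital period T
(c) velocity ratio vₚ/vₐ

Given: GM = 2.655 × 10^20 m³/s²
rₚ = 100 Mm = 1 × 10^8 m
rₐ = 400 Mm = 4 × 10^8 m
GM = 2.655 × 10^20 m³/s²
a = (rₚ + rₐ)/2 = 2.5 × 10^8 m
e = (rₐ − rₚ)/(rₐ + rₚ) = (3 × 10^8) / (5 × 10^8) = 0.6
(a) e = 0.6 ≈ 0.6
(b) a³ = 1.5625 × 10^25 m³;  T = 2π √(a³/GM) = 2π × 242.593 s = 1524.25 s ≈ 25.4 minutes
(c) vₚ/vₐ = rₐ/rₚ (angular momentum) = (4 × 10^8) / (1 × 10^8) = 4 ≈ 4

Final answer:
(a) eccentricity e = 0.6
(b) orbital period T = 25.4 minutes
(c) velocity ratio vₚ/vₐ = 4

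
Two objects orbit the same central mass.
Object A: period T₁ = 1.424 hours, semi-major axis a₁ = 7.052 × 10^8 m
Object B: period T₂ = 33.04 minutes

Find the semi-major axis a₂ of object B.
T₁ = 1.424 hours = 5126.4 s
T₂ = 33.04 minutes = 1982.4 s
a₁ = 7.052 × 10^8 m
Kepler's third law: (T₂/T₁)² = (a₂/a₁)³  ⇒  a₂ = a₁ (T₂/T₁)^(2/3)
T₂/T₁ = 0.386704
(T₂/T₁)^(2/3) = 0.530786
a₂ = 7.052 × 10^8 m × 0.530786 = 3.7431 × 10^8 m ≈ 3.743 × 10^8 m

Final answer: a₂ = 3.743 × 10^8 m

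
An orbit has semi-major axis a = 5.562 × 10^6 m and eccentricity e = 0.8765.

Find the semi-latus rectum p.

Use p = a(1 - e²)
a = 5.562 × 10^6 m
e = 0.8765,  e² = 0.768252,  1 − e² = 0.231748
p = a(1 − e²) = 5.562 × 10^6 m × 0.231748 = 1.28898 × 10^6 m ≈ 1.289 × 10^6 m

Final answer: p = 1.289 × 10^6 m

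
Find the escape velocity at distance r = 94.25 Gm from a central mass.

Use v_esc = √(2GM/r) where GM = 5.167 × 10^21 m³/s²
r = 94.25 Gm = 9.425 × 10^10 m
GM = 5.167 × 10^21 m³/s²
2GM/r = 2 × (5.167 × 10^21) / (9.425 × 10^10) = 1.09645 × 10^11 m²/s²
v_esc = √(2GM/r) = 331126 m/s ≈ 331.1 km/s

Final answer: 331.1 km/s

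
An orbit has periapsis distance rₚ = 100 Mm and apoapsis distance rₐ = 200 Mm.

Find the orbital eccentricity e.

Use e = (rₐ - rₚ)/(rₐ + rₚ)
rₚ = 100 Mm = 1 × 10^8 m
rₐ = 200 Mm = 2 × 10^8 m
rₐ − rₚ = 1 × 10^8 m
rₐ + rₚ = 3 × 10^8 m
e = (rₐ − rₚ)/(rₐ + rₚ) = 0.333333

Final answer: e = 0.3333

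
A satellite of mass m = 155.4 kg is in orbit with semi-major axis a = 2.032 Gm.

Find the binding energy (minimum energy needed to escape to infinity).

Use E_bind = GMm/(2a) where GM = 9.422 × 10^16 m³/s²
a = 2.032 Gm = 2.032 × 10^9 m
GM = 9.422 × 10^16 m³/s²
m = 155.4 kg
GMm = 9.422 × 10^16 × 155.4 = 1.46418 × 10^19 m³·kg/s²
2a = 4.064 × 10^9 m
E_bind = GMm/(2a) = 3.6028 × 10^9 J ≈ 3.603 GJ

Final answer: 3.603 GJ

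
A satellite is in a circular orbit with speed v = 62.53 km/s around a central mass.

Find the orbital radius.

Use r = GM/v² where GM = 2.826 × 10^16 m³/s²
v = 62.53 km/s = 62530 m/s
GM = 2.826 × 10^16 m³/s²
v² = 3.91 × 10^9 m²/s²
r = GM/v² = (2.826 × 10^16) / (3.91 × 10^9) = 7.22762 × 10^6 m ≈ 7.228 Mm

Final answer: 7.228 Mm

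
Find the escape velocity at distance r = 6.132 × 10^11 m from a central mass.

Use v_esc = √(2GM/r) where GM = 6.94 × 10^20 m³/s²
r = 6.132 × 10^11 m
GM = 6.94 × 10^20 m³/s²
2GM/r = 2 × (6.94 × 10^20) / (6.132 × 10^11) = 2.26354 × 10^9 m²/s²
v_esc = √(2GM/r) = 47576.6 m/s ≈ 47.58 km/s

Final answer: 47.58 km/s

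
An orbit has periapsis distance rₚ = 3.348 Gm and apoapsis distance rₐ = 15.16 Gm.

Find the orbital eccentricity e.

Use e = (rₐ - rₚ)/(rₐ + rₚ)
rₚ = 3.348 Gm = 3.348 × 10^9 m
rₐ = 15.16 Gm = 1.516 × 10^10 m
rₐ − rₚ = 1.1812 × 10^10 m
rₐ + rₚ = 1.8508 × 10^10 m
e = (rₐ − rₚ)/(rₐ + rₚ) = 0.638211

Final answer: e = 0.6382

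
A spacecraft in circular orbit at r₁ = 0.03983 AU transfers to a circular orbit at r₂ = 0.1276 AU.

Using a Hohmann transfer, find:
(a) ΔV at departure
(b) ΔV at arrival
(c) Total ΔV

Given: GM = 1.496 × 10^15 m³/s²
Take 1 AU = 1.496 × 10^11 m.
r₁ = 0.03983 AU = 5.95857 × 10^9 m
r₂ = 0.1276 AU = 1.9089 × 10^10 m
GM = 1.496 × 10^15 m³/s²
Transfer ellipse: a_t = (r₁ + r₂)/2 = 1.25238 × 10^10 m
Circular speed at r₁: v₁ = √(GM/r₁) = 501.066 m/s
Transfer speed at r₁ (periapsis): v₁ₜ = √(GM(2/r₁ − 1/a_t)) = 618.612 m/s
(a) ΔV₁ = v₁ₜ − v₁ = 117.546 m/s ≈ 117.5 m/s
Circular speed at r₂: v₂ = √(GM/r₂) = 279.946 m/s
Transfer speed at r₂ (apoapsis): v₂ₜ = √(GM(2/r₂ − 1/a_t)) = 193.098 m/s
(b) ΔV₂ = v₂ − v₂ₜ = 86.8481 m/s ≈ 86.85 m/s
(c) ΔV_total = ΔV₁ + ΔV₂ = 204.394 m/s ≈ 204.4 m/s

Final answer:
(a) ΔV₁ = 117.5 m/s
(b) ΔV₂ = 86.85 m/s
(c) ΔV_total = 204.4 m/s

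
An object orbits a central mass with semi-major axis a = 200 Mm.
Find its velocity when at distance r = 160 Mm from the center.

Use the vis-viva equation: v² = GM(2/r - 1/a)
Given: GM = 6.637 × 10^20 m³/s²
a = 200 Mm = 2 × 10^8 m
r = 160 Mm = 1.6 × 10^8 m
GM = 6.637 × 10^20 m³/s²
2/r − 1/a = 1.25 × 10^-8 − 5 × 10^-9 = 7.5 × 10^-9 m⁻¹
v² = GM (2/r − 1/a) = 4.97775 × 10^12 m²/s²
v = 2.23109 × 10^6 m/s ≈ 2231 km/s

Final answer: 2231 km/s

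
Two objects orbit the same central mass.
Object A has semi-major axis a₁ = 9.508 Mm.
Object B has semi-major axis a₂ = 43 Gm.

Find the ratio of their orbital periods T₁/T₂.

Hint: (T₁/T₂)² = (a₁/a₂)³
a₁ = 9.508 Mm = 9.508 × 10^6 m
a₂ = 43 Gm = 4.3 × 10^10 m
a₁/a₂ = 0.000221116
T₁/T₂ = (a₁/a₂)^(3/2) = (0.000221116)^1.5 = 3.28799 × 10^-6

Final answer: T₁/T₂ = 3.288 × 10^-6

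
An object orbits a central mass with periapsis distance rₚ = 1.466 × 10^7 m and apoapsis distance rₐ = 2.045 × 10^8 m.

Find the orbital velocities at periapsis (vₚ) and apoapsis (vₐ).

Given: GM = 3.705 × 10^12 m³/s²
rₚ = 1.466 × 10^7 m
rₐ = 2.045 × 10^8 m
GM = 3.705 × 10^12 m³/s²
a = (rₚ + rₐ)/2 = 1.0958 × 10^8 m
Vis-viva: v² = GM (2/r − 1/a)
vₚ² = 3.705 × 10^12 × (1.36426 × 10^-7 − 9.12575 × 10^-9) = 471646 m²/s²
vₚ = 686.765 m/s ≈ 686.8 m/s
vₐ² = 3.705 × 10^12 × (9.77995 × 10^-9 − 9.12575 × 10^-9) = 2423.8 m²/s²
vₐ = 49.2321 m/s ≈ 49.23 m/s

Final answer: vₚ = 686.8 m/s, vₐ = 49.23 m/s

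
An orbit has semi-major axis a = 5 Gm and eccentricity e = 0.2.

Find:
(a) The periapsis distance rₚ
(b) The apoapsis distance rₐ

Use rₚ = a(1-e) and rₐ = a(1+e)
a = 5 Gm = 5 × 10^9 m
e = 0.2:  1 − e = 0.8,  1 + e = 1.2
(a) rₚ = a(1 − e) = 5 × 10^9 m × 0.8 = 4 × 10^9 m ≈ 4 Gm
(b) rₐ = a(1 + e) = 5 × 10^9 m × 1.2 = 6 × 10^9 m ≈ 6 Gm

Final answer:
(a) rₚ = 4 Gm
(b) rₐ = 6 Gm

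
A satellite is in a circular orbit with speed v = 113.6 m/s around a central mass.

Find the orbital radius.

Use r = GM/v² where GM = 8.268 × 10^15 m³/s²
v = 113.6 m/s
GM = 8.268 × 10^15 m³/s²
v² = 12905 m²/s²
r = GM/v² = (8.268 × 10^15) / 12905 = 6.40684 × 10^11 m ≈ 640.7 Gm

Final answer: 640.7 Gm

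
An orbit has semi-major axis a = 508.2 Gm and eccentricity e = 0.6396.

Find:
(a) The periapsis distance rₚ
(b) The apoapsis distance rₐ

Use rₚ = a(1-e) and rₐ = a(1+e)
a = 508.2 Gm = 5.082 × 10^11 m
e = 0.6396:  1 − e = 0.3604,  1 + e = 1.6396
(a) rₚ = a(1 − e) = 5.082 × 10^11 m × 0.3604 = 1.83155 × 10^11 m ≈ 183.2 Gm
(b) rₐ = a(1 + e) = 5.082 × 10^11 m × 1.6396 = 8.33245 × 10^11 m ≈ 833.2 Gm

Final answer:
(a) rₚ = 183.2 Gm
(b) rₐ = 833.2 Gm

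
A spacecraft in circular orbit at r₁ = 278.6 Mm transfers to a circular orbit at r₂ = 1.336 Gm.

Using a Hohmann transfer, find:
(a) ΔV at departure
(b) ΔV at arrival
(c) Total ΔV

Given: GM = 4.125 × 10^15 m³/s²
r₁ = 278.6 Mm = 2.786 × 10^8 m
r₂ = 1.336 Gm = 1.336 × 10^9 m
GM = 4.125 × 10^15 m³/s²
Transfer ellipse: a_t = (r₁ + r₂)/2 = 8.073 × 10^8 m
Circular speed at r₁: v₁ = √(GM/r₁) = 3847.88 m/s
Transfer speed at r₁ (periapsis): v₁ₜ = √(GM(2/r₁ − 1/a_t)) = 4950.02 m/s
(a) ΔV₁ = v₁ₜ − v₁ = 1102.14 m/s ≈ 1.102 km/s
Circular speed at r₂: v₂ = √(GM/r₂) = 1757.15 m/s
Transfer speed at r₂ (apoapsis): v₂ₜ = √(GM(2/r₂ − 1/a_t)) = 1032.24 m/s
(b) ΔV₂ = v₂ − v₂ₜ = 724.907 m/s ≈ 724.9 m/s
(c) ΔV_total = ΔV₁ + ΔV₂ = 1827.05 m/s ≈ 1.827 km/s

Final answer:
(a) ΔV₁ = 1.102 km/s
(b) ΔV₂ = 724.9 m/s
(c) ΔV_total = 1.827 km/s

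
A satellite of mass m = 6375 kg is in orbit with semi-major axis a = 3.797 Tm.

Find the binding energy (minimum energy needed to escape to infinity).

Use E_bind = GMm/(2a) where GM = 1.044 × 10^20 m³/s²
a = 3.797 Tm = 3.797 × 10^12 m
GM = 1.044 × 10^20 m³/s²
m = 6375 kg
GMm = 1.044 × 10^20 × 6375 = 6.6555 × 10^23 m³·kg/s²
2a = 7.594 × 10^12 m
E_bind = GMm/(2a) = 8.76416 × 10^10 J ≈ 87.64 GJ

Final answer: 87.64 GJ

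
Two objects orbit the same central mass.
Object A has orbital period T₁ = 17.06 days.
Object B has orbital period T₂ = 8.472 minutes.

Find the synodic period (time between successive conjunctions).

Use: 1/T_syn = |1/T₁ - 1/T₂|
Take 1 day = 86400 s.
T₁ = 17.06 days = 1.47398 × 10^6 s
T₂ = 8.472 minutes = 508.32 s
1/T₁ = 6.78433 × 10^-7 s⁻¹
1/T₂ = 0.00196726 s⁻¹
|1/T₁ − 1/T₂| = 0.00196659 s⁻¹
T_syn = 1 / |1/T₁ − 1/T₂| = 508.495 s ≈ 8.475 minutes

Final answer: T_syn = 8.475 minutes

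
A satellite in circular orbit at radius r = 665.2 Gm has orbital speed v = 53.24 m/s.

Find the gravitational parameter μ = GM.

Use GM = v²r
r = 665.2 Gm = 6.652 × 10^11 m
v = 53.24 m/s
v² = 2834.5 m²/s²
GM = v²r = 2834.5 × 6.652 × 10^11 = 1.88551 × 10^15 m³/s²
GM ≈ 1.886 × 10^15 m³/s²

Final answer: GM = 1.886 × 10^15 m³/s²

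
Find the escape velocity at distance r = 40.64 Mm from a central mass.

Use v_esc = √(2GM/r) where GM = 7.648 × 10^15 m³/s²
r = 40.64 Mm = 4.064 × 10^7 m
GM = 7.648 × 10^15 m³/s²
2GM/r = 2 × (7.648 × 10^15) / (4.064 × 10^7) = 3.76378 × 10^8 m²/s²
v_esc = √(2GM/r) = 19400.5 m/s ≈ 19.4 km/s

Final answer: 19.4 km/s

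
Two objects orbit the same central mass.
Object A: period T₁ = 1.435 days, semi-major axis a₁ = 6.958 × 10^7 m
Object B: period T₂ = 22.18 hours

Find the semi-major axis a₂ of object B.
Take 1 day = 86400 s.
T₁ = 1.435 days = 123984 s
T₂ = 22.18 hours = 79848 s
a₁ = 6.958 × 10^7 m
Kepler's third law: (T₂/T₁)² = (a₂/a₁)³  ⇒  a₂ = a₁ (T₂/T₁)^(2/3)
T₂/T₁ = 0.644019
(T₂/T₁)^(2/3) = 0.74576
a₂ = 6.958 × 10^7 m × 0.74576 = 5.189 × 10^7 m ≈ 5.189 × 10^7 m

Final answer: a₂ = 5.189 × 10^7 m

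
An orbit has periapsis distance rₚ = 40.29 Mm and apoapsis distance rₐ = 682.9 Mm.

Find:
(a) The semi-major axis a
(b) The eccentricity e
rₚ = 40.29 Mm = 4.029 × 10^7 m
rₐ = 682.9 Mm = 6.829 × 10^8 m
(a) a = (rₚ + rₐ)/2 = 3.61595 × 10^8 m ≈ 361.6 Mm
(b) e = (rₐ − rₚ)/(rₐ + rₚ) = (6.4261 × 10^8) / (7.2319 × 10^8) = 0.888577

Final answer:
(a) a = 361.6 Mm
(b) e = 0.8886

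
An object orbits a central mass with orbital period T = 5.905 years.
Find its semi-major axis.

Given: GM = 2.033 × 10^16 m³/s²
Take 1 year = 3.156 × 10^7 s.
T = 5.905 years = 1.86362 × 10^8 s
GM = 2.033 × 10^16 m³/s²
Kepler's third law: a³ = GM T² / (4π²)
T² = 3.47307 × 10^16 s²
a³ = (2.033 × 10^16) × (3.47307 × 10^16) / (4π²) = 1.78851 × 10^31 m³
a = (a³)^(1/3) = 2.61515 × 10^10 m ≈ 26.15 Gm

Final answer: 26.15 Gm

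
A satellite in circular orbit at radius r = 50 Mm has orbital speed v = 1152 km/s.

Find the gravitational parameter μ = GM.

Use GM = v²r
r = 50 Mm = 5 × 10^7 m
v = 1152 km/s = 1.152 × 10^6 m/s
v² = 1.3271 × 10^12 m²/s²
GM = v²r = 1.3271 × 10^12 × 5 × 10^7 = 6.63552 × 10^19 m³/s²
GM ≈ 6.636 × 10^19 m³/s²

Final answer: GM = 6.636 × 10^19 m³/s²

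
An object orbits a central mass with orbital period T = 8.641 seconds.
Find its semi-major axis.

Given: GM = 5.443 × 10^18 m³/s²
T = 8.641 seconds
GM = 5.443 × 10^18 m³/s²
Kepler's third law: a³ = GM T² / (4π²)
T² = 74.6669 s²
a³ = (5.443 × 10^18) × 74.6669 / (4π²) = 1.02945 × 10^19 m³
a = (a³)^(1/3) = 2.17538 × 10^6 m ≈ 2.175 Mm

Final answer: 2.175 Mm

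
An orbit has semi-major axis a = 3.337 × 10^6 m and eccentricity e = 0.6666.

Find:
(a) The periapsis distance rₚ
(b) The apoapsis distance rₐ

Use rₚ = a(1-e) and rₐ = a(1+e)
a = 3.337 × 10^6 m
e = 0.6666:  1 − e = 0.3334,  1 + e = 1.6666
(a) rₚ = a(1 − e) = 3.337 × 10^6 m × 0.3334 = 1.11256 × 10^6 m ≈ 1.113 × 10^6 m
(b) rₐ = a(1 + e) = 3.337 × 10^6 m × 1.6666 = 5.56144 × 10^6 m ≈ 5.561 × 10^6 m

Final answer:
(a) rₚ = 1.113 × 10^6 m
(b) rₐ = 5.561 × 10^6 m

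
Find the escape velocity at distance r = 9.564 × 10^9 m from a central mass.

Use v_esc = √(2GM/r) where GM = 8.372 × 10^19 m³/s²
r = 9.564 × 10^9 m
GM = 8.372 × 10^19 m³/s²
2GM/r = 2 × (8.372 × 10^19) / (9.564 × 10^9) = 1.75073 × 10^10 m²/s²
v_esc = √(2GM/r) = 132315 m/s ≈ 132.3 km/s

Final answer: 132.3 km/s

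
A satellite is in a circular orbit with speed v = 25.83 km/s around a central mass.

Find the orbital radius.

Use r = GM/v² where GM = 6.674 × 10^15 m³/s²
v = 25.83 km/s = 25830 m/s
GM = 6.674 × 10^15 m³/s²
v² = 6.67189 × 10^8 m²/s²
r = GM/v² = (6.674 × 10^15) / (6.67189 × 10^8) = 1.00032 × 10^7 m ≈ 10 Mm

Final answer: 10 Mm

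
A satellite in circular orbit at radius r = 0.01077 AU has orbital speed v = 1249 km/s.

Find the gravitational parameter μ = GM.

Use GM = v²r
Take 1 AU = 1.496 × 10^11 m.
r = 0.01077 AU = 1.61119 × 10^9 m
v = 1249 km/s = 1.249 × 10^6 m/s
v² = 1.56 × 10^12 m²/s²
GM = v²r = 1.56 × 10^12 × 1.61119 × 10^9 = 2.51346 × 10^21 m³/s²
GM ≈ 2.513 × 10^21 m³/s²

Final answer: GM = 2.513 × 10^21 m³/s²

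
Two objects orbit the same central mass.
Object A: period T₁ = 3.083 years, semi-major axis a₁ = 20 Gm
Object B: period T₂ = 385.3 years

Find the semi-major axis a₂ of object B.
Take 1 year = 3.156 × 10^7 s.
T₁ = 3.083 years = 9.72995 × 10^7 s
T₂ = 385.3 years = 1.21601 × 10^10 s
a₁ = 20 Gm = 2 × 10^10 m
Kepler's third law: (T₂/T₁)² = (a₂/a₁)³  ⇒  a₂ = a₁ (T₂/T₁)^(2/3)
T₂/T₁ = 124.976
(T₂/T₁)^(2/3) = 24.9968
a₂ = 2 × 10^10 m × 24.9968 = 4.99935 × 10^11 m ≈ 499.9 Gm

Final answer: a₂ = 499.9 Gm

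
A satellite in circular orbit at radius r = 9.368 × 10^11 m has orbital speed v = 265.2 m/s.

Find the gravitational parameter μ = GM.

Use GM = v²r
r = 9.368 × 10^11 m
v = 265.2 m/s
v² = 70331 m²/s²
GM = v²r = 70331 × 9.368 × 10^11 = 6.58861 × 10^16 m³/s²
GM ≈ 6.589 × 10^16 m³/s²

Final answer: GM = 6.589 × 10^16 m³/s²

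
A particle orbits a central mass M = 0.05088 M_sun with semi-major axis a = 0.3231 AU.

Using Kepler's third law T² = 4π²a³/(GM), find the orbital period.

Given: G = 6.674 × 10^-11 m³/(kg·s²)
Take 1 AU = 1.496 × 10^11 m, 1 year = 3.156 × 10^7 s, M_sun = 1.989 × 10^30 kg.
M = 0.05088 M_sun = 1.012 × 10^29 kg
GM = G × M = 6.674 × 10^-11 × 1.012 × 10^29 = 6.75411 × 10^18 m³/s²
a = 0.3231 AU = 4.83358 × 10^10 m
a³ = 1.12929 × 10^32 m³
T = 2π √(a³/GM) = 2π √((1.12929 × 10^32) / (6.75411 × 10^18)) = 2π × 4.08902 × 10^6 s
T = 2.5692 × 10^7 s ≈ 0.8141 years

Final answer: 0.8141 years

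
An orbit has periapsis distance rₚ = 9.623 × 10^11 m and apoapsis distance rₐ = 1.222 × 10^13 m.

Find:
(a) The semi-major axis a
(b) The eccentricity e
rₚ = 9.623 × 10^11 m
rₐ = 1.222 × 10^13 m
(a) a = (rₚ + rₐ)/2 = 6.59115 × 10^12 m ≈ 6.591 × 10^12 m
(b) e = (rₐ − rₚ)/(rₐ + rₚ) = (1.12577 × 10^13) / (1.31823 × 10^13) = 0.854001

Final answer:
(a) a = 6.591 × 10^12 m
(b) e = 0.854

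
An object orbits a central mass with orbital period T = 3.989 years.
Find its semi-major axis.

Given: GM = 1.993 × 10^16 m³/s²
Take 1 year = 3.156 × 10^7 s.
T = 3.989 years = 1.25893 × 10^8 s
GM = 1.993 × 10^16 m³/s²
Kepler's third law: a³ = GM T² / (4π²)
T² = 1.5849 × 10^16 s²
a³ = (1.993 × 10^16) × (1.5849 × 10^16) / (4π²) = 8.0011 × 10^30 m³
a = (a³)^(1/3) = 2.00009 × 10^10 m ≈ 20 Gm

Final answer: 20 Gm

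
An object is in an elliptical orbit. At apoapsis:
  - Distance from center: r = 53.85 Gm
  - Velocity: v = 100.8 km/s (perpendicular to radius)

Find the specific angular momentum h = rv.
r = 53.85 Gm = 5.385 × 10^10 m
v = 100.8 km/s = 100800 m/s
h = rv = 5.385 × 10^10 × 100800 = 5.42808 × 10^15 m²/s ≈ 5.428 × 10^15 m²/s

Final answer: h = 5.428 × 10^15 m²/s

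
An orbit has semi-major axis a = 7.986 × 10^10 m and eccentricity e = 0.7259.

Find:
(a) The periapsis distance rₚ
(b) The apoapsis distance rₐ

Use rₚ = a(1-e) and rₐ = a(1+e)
a = 7.986 × 10^10 m
e = 0.7259:  1 − e = 0.2741,  1 + e = 1.7259
(a) rₚ = a(1 − e) = 7.986 × 10^10 m × 0.2741 = 2.18896 × 10^10 m ≈ 2.189 × 10^10 m
(b) rₐ = a(1 + e) = 7.986 × 10^10 m × 1.7259 = 1.3783 × 10^11 m ≈ 1.378 × 10^11 m

Final answer:
(a) rₚ = 2.189 × 10^10 m
(b) rₐ = 1.378 × 10^11 m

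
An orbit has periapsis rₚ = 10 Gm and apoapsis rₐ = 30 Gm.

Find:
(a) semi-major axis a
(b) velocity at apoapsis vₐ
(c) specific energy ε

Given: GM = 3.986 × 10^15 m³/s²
rₚ = 10 Gm = 1 × 10^10 m
rₐ = 30 Gm = 3 × 10^10 m
GM = 3.986 × 10^15 m³/s²
a = (rₚ + rₐ)/2 = 2 × 10^10 m
e = (rₐ − rₚ)/(rₐ + rₚ) = (2 × 10^10) / (4 × 10^10) = 0.5
(a) a = 2 × 10^10 m ≈ 20 Gm
(b) vₐ² = GM (2/rₐ − 1/a) = 3.986 × 10^15 × (6.66667 × 10^-11 − 5 × 10^-11) = 66433.3 m²/s²;  vₐ = 257.747 m/s ≈ 257.7 m/s
(c) 2a = 4 × 10^10 m;  ε = −GM/(2a) = -99650 J/kg ≈ -99.65 kJ/kg

Final answer:
(a) semi-major axis a = 20 Gm
(b) velocity at apoapsis vₐ = 257.7 m/s
(c) specific energy ε = -99.65 kJ/kg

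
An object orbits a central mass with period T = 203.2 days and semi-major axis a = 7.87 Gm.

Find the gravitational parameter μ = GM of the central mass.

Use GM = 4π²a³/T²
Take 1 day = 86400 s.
T = 203.2 days = 1.75565 × 10^7 s
a = 7.87 Gm = 7.87 × 10^9 m
a³ = 4.87443 × 10^29 m³
T² = 3.0823 × 10^14 s²
GM = 4π² × (4.87443 × 10^29) / (3.0823 × 10^14) = 6.24323 × 10^16 m³/s²
GM ≈ 6.243 × 10^16 m³/s²

Final answer: GM = 6.243 × 10^16 m³/s²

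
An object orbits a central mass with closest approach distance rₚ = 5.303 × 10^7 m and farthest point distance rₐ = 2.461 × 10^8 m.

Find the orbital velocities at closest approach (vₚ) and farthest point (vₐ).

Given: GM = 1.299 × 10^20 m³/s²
rₚ = 5.303 × 10^7 m
rₐ = 2.461 × 10^8 m
GM = 1.299 × 10^20 m³/s²
a = (rₚ + rₐ)/2 = 1.49565 × 10^8 m
Vis-viva: v² = GM (2/r − 1/a)
vₚ² = 1.299 × 10^20 × (3.77145 × 10^-8 − 6.68606 × 10^-9) = 4.0306 × 10^12 m²/s²
vₚ = 2.00763 × 10^6 m/s ≈ 2008 km/s
vₐ² = 1.299 × 10^20 × (8.12678 × 10^-9 − 6.68606 × 10^-9) = 1.8715 × 10^11 m²/s²
vₐ = 432608 m/s ≈ 432.6 km/s

Final answer: vₚ = 2008 km/s, vₐ = 432.6 km/s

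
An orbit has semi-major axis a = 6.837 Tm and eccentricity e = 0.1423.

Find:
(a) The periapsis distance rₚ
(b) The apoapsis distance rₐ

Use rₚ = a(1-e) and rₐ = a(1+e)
a = 6.837 Tm = 6.837 × 10^12 m
e = 0.1423:  1 − e = 0.8577,  1 + e = 1.1423
(a) rₚ = a(1 − e) = 6.837 × 10^12 m × 0.8577 = 5.86409 × 10^12 m ≈ 5.864 Tm
(b) rₐ = a(1 + e) = 6.837 × 10^12 m × 1.1423 = 7.80991 × 10^12 m ≈ 7.81 Tm

Final answer:
(a) rₚ = 5.864 Tm
(b) rₐ = 7.81 Tm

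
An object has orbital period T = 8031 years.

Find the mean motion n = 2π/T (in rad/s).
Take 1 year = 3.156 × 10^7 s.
T = 8031 years = 2.53458 × 10^11 s
n = 2π / (2.53458 × 10^11 s) = 2.47898 × 10^-11 rad/s ≈ 2.479 × 10^-11 rad/s

Final answer: n = 2.479 × 10^-11 rad/s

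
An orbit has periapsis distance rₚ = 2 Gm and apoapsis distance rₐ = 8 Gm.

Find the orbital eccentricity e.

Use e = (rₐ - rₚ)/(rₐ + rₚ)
rₚ = 2 Gm = 2 × 10^9 m
rₐ = 8 Gm = 8 × 10^9 m
rₐ − rₚ = 6 × 10^9 m
rₐ + rₚ = 1 × 10^10 m
e = (rₐ − rₚ)/(rₐ + rₚ) = 0.6

Final answer: e = 0.6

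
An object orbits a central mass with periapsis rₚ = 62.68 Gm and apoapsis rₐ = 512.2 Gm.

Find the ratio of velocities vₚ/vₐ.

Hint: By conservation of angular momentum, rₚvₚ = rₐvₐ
rₚ = 62.68 Gm = 6.268 × 10^10 m
rₐ = 512.2 Gm = 5.122 × 10^11 m
rₚvₚ = rₐvₐ  ⇒  vₚ/vₐ = rₐ/rₚ
vₚ/vₐ = (5.122 × 10^11) / (6.268 × 10^10) = 8.17167

Final answer: vₚ/vₐ = 8.172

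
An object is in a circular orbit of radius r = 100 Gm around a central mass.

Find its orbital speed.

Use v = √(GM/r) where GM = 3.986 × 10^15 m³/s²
r = 100 Gm = 1 × 10^11 m
GM = 3.986 × 10^15 m³/s²
GM/r = (3.986 × 10^15) / (1 × 10^11) = 39860 m²/s²
v = √(GM/r) = 199.65 m/s ≈ 199.6 m/s

Final answer: 199.6 m/s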